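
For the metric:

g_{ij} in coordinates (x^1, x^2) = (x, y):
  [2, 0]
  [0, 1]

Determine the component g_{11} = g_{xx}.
With x^1 = x, x^2 = y, g_{11} = g_{xx} is the row-1, column-1 entry of the matrix.
g_{11} = 2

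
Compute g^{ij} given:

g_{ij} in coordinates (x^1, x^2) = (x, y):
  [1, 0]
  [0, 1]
The metric is diagonal, so g^{ij} is diagonal with entries 1/g_{ii}: diag(1, 1).
g^{ij}:
  [1, 0]
  [0, 1]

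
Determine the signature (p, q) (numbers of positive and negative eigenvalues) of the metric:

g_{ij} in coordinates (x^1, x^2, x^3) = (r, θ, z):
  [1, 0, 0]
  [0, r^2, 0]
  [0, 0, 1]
The metric is diagonal, so its eigenvalues are the diagonal entries: 1, r^2, 1 (at a generic point, where coordinate-dependent entries are positive).
3 positive, 0 negative.
(3, 0) - Riemannian (positive definite)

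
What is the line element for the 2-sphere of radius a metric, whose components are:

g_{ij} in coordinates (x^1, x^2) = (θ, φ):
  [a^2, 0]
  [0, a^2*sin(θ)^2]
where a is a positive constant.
ds^2 = g_{ij} dx^i dx^j; only the non-zero components contribute.
ds^2 = a^2 dθ^2 + a^2*sin(θ)^2 dφ^2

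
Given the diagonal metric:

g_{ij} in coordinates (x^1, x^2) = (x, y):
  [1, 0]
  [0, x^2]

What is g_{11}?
With x^1 = x, x^2 = y, g_{11} = g_{xx} is the row-1, column-1 entry of the matrix.
g_{11} = 1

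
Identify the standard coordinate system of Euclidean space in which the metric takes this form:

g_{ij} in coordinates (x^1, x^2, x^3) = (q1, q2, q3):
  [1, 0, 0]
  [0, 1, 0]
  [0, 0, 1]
All components are constant and the metric is the identity, i.e. orthonormal rectilinear coordinates.
Cartesian (3D) coordinates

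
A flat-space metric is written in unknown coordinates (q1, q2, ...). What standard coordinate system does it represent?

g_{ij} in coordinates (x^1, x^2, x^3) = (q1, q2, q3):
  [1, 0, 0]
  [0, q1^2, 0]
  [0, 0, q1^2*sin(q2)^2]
The line element ds^2 = dq1^2 + q1^2 dq2^2 + q1^2 sin(q2)^2 dq3^2 is dr^2 + r^2 dθ^2 + r^2 sin(θ)^2 dφ^2 with q1 = r, q2 = θ, q3 = φ.
spherical coordinates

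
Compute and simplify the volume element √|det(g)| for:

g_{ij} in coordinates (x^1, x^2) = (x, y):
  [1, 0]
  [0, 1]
det(g) = 1
√|det(g)| = 1
Volume element: dV = 1 dx dy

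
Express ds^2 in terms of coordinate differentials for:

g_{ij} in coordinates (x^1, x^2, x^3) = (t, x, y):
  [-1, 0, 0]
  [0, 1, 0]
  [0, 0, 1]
ds^2 = g_{ij} dx^i dx^j; only the non-zero components contribute.
ds^2 = -dt^2 + dx^2 + dy^2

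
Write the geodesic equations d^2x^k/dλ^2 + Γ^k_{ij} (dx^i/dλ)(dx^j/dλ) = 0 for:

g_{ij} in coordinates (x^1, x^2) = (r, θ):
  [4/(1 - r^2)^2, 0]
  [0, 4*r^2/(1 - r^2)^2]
Geodesic equation: d^2x^k/dλ^2 + Γ^k_{ij} (dx^i/dλ)(dx^j/dλ) = 0.
Non-zero Christoffel symbols:
Γ^r_{r r} = 2*r/(1 - r^2)
Γ^r_{θ θ} = (r^3 + r)/(r^2 - 1)
Γ^θ_{r θ} = (-r^2 - 1)/(r^3 - r)
Substituting (the symmetric pair Γ^k_{ij}, Γ^k_{ji} combines into a factor 2):
d^2r/dλ^2 + (2*r/(1 - r^2)) (dr/dλ)^2 + ((r^3 + r)/(r^2 - 1)) (dθ/dλ)^2 = 0
d^2θ/dλ^2 + ((-2*r^2 - 2)/(r^3 - r)) (dr/dλ)(dθ/dλ) = 0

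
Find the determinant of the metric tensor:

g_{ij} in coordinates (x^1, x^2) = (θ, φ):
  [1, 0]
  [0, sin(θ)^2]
For a 2×2 metric: det(g) = g_{11}·g_{22} - g_{12}·g_{21}
= (1)·(sin(θ)^2) - (0)·(0)
= sin(θ)^2 - 0
det(g) = sin(θ)^2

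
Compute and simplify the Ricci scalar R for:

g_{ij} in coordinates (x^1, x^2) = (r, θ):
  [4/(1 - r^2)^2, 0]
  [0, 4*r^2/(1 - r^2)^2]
Non-zero Christoffel symbols (Γ^k_{ij} = Γ^k_{ji}):
Γ^r_{r r} = 2*r/(1 - r^2)
Γ^r_{θ θ} = (r^3 + r)/(r^2 - 1)
Γ^θ_{r θ} = (-r^2 - 1)/(r^3 - r)
Ricci tensor (R_{ij} = R^k_{ikj}): R_{rr} = -4/(r^2 - 1)^2, R_{rθ} = 0, R_{θθ} = -4*r^2/(r^2 - 1)^2
Inverse metric: g^{rr} = (1 - r^2)^2/4, g^{θθ} = (1 - r^2)^2/(4*r^2)
R = g^{ij} R_{ij} = ((1 - r^2)^2/4)(-4/(r^2 - 1)^2) + ((1 - r^2)^2/(4*r^2))(-4*r^2/(r^2 - 1)^2) = -2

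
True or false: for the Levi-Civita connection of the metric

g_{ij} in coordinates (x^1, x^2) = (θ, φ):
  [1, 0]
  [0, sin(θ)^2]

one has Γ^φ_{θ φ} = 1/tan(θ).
Γ^φ_{θ φ} = (1/2) g^{φφ} (∂_θ g_{φφ} + ∂_φ g_{φθ} - ∂_φ g_{θφ}) = (1/2)(1/sin(θ)^2)((sin(2*θ)) + (0) - (0)) = 1/tan(θ)
This equals the proposed value 1/tan(θ).
True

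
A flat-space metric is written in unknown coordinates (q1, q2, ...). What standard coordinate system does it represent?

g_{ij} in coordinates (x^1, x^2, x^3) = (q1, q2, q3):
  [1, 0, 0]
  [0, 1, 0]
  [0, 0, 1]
All components are constant and the metric is the identity, i.e. orthonormal rectilinear coordinates.
Cartesian (3D) coordinates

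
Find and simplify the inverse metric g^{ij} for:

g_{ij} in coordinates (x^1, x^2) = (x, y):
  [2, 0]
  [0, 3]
The metric is diagonal, so g^{ij} is diagonal with entries 1/g_{ii}: diag(1/2, 1/3).
g^{ij}:
  [1/2, 0]
  [0, 1/3]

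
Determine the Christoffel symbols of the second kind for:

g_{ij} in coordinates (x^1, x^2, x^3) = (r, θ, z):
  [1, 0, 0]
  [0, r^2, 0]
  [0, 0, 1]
Using Γ^k_{ij} = (1/2) g^{km} (∂_i g_{mj} + ∂_j g_{mi} - ∂_m g_{ij}); the metric is diagonal, so only the m = k term contributes.
Non-zero symbols (using the symmetry Γ^k_{ij} = Γ^k_{ji}):
Γ^r_{θ θ} = (1/2) g^{rr} (∂_θ g_{rθ} + ∂_θ g_{rθ} - ∂_r g_{θθ}) = (1/2)(1)((0) + (0) - (2*r)) = -r
Γ^θ_{r θ} = (1/2) g^{θθ} (∂_r g_{θθ} + ∂_θ g_{θr} - ∂_θ g_{rθ}) = (1/2)(1/r^2)((2*r) + (0) - (0)) = 1/r
All other Christoffel symbols are zero.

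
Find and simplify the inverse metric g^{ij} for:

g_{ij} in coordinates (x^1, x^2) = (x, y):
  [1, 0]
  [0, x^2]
The metric is diagonal, so g^{ij} is diagonal with entries 1/g_{ii}: diag(1, 1/(x^2)).
g^{ij}:
  [1, 0]
  [0, 1/x^2]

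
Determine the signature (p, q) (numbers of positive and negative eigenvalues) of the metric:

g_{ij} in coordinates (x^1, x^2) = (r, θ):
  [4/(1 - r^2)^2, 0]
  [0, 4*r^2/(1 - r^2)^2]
The metric is diagonal, so its eigenvalues are the diagonal entries: 4/(1 - r^2)^2, 4*r^2/(1 - r^2)^2 (at a generic point, where coordinate-dependent entries are positive).
2 positive, 0 negative.
(2, 0) - Riemannian (positive definite)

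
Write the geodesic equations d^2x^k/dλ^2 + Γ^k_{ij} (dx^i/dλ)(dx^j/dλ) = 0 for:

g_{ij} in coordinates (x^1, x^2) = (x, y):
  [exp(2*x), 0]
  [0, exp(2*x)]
Geodesic equation: d^2x^k/dλ^2 + Γ^k_{ij} (dx^i/dλ)(dx^j/dλ) = 0.
Non-zero Christoffel symbols:
Γ^x_{x x} = 1
Γ^x_{y y} = -1
Γ^y_{x y} = 1
Substituting (the symmetric pair Γ^k_{ij}, Γ^k_{ji} combines into a factor 2):
d^2x/dλ^2 + (dx/dλ)^2 - (dy/dλ)^2 = 0
d^2y/dλ^2 + 2 (dx/dλ)(dy/dλ) = 0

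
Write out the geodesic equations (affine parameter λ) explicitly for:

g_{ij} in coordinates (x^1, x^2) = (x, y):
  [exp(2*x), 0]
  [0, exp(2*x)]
Geodesic equation: d^2x^k/dλ^2 + Γ^k_{ij} (dx^i/dλ)(dx^j/dλ) = 0.
Non-zero Christoffel symbols:
Γ^x_{x x} = 1
Γ^x_{y y} = -1
Γ^y_{x y} = 1
Substituting (the symmetric pair Γ^k_{ij}, Γ^k_{ji} combines into a factor 2):
d^2x/dλ^2 + (dx/dλ)^2 - (dy/dλ)^2 = 0
d^2y/dλ^2 + 2 (dx/dλ)(dy/dλ) = 0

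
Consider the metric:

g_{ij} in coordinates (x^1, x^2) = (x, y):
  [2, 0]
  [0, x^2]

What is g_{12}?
With x^1 = x, x^2 = y, g_{12} = g_{xy} is the row-1, column-2 entry of the matrix.
g_{12} = 0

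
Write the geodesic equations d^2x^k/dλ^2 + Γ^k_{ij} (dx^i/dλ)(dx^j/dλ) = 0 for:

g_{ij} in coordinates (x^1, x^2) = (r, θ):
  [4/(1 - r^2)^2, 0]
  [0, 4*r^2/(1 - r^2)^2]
Geodesic equation: d^2x^k/dλ^2 + Γ^k_{ij} (dx^i/dλ)(dx^j/dλ) = 0.
Non-zero Christoffel symbols:
Γ^r_{r r} = 2*r/(1 - r^2)
Γ^r_{θ θ} = (r^3 + r)/(r^2 - 1)
Γ^θ_{r θ} = (-r^2 - 1)/(r^3 - r)
Substituting (the symmetric pair Γ^k_{ij}, Γ^k_{ji} combines into a factor 2):
d^2r/dλ^2 + (2*r/(1 - r^2)) (dr/dλ)^2 + ((r^3 + r)/(r^2 - 1)) (dθ/dλ)^2 = 0
d^2θ/dλ^2 + ((-2*r^2 - 2)/(r^3 - r)) (dr/dλ)(dθ/dλ) = 0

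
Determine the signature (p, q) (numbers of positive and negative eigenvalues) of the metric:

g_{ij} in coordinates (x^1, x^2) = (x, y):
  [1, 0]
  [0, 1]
The metric is diagonal, so its eigenvalues are the diagonal entries: 1, 1 (at a generic point, where coordinate-dependent entries are positive).
2 positive, 0 negative.
(2, 0) - Riemannian (positive definite)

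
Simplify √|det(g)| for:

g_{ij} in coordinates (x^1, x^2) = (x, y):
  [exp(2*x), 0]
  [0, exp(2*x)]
det(g) = exp(4*x)
√|det(g)| = exp(2*x)
Volume element: dV = exp(2*x) dx dy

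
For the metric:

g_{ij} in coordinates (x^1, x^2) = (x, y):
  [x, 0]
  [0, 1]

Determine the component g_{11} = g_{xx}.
With x^1 = x, x^2 = y, g_{11} = g_{xx} is the row-1, column-1 entry of the matrix.
g_{11} = x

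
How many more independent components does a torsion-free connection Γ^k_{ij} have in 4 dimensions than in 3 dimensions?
Independent components in n dimensions: n × n(n+1)/2 = n^2(n+1)/2.
4D: 4 × 10 = 40
3D: 3 × 6 = 18
Difference = 40 - 18 = 22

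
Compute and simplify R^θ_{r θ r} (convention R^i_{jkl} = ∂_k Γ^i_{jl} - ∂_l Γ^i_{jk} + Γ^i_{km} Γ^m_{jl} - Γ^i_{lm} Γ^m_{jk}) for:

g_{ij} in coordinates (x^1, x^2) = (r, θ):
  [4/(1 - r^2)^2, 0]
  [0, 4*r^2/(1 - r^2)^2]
Non-zero Christoffel symbols (Γ^k_{ij} = Γ^k_{ji}):
Γ^r_{r r} = 2*r/(1 - r^2)
Γ^r_{θ θ} = (r^3 + r)/(r^2 - 1)
Γ^θ_{r θ} = (-r^2 - 1)/(r^3 - r)
R^θ_{r θ r} = ∂_θ Γ^θ_{r r} - ∂_r Γ^θ_{r θ} + Γ^θ_{θ m} Γ^m_{r r} - Γ^θ_{r m} Γ^m_{r θ}
  = (0) - ((r^4 + 4*r^2 - 1)/(r^3 - r)^2) + (2*(r^2 + 1)/(r^2 - 1)^2) - ((r^2 + 1)^2/(r^3 - r)^2) = -4/(r^2 - 1)^2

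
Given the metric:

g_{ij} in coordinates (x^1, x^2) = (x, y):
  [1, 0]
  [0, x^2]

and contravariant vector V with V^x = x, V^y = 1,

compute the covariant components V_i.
V_i = g_{ij} V^j:
V_x = (1)(x) + (0)(1) = x
V_y = (0)(x) + (x^2)(1) = x^2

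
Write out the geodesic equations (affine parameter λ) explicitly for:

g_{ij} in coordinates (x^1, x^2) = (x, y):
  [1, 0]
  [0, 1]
Geodesic equation: d^2x^k/dλ^2 + Γ^k_{ij} (dx^i/dλ)(dx^j/dλ) = 0.
All Christoffel symbols vanish, so the geodesics are straight lines:
d^2x/dλ^2 = 0
d^2y/dλ^2 = 0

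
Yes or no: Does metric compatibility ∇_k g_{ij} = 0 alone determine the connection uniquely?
One also needs vanishing torsion; metric compatibility plus torsion-freeness singles out the Levi-Civita connection.
No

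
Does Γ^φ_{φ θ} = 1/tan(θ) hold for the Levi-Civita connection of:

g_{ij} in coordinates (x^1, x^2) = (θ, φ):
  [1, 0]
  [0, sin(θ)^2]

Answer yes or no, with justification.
Γ^φ_{φ θ} = (1/2) g^{φφ} (∂_φ g_{φθ} + ∂_θ g_{φφ} - ∂_φ g_{φθ}) = (1/2)(1/sin(θ)^2)((0) + (sin(2*θ)) - (0)) = 1/tan(θ)
This equals the proposed value 1/tan(θ).
Yes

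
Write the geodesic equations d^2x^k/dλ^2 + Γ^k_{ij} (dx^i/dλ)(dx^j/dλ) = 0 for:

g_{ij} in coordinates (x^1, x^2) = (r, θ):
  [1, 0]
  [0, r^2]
Geodesic equation: d^2x^k/dλ^2 + Γ^k_{ij} (dx^i/dλ)(dx^j/dλ) = 0.
Non-zero Christoffel symbols:
Γ^r_{θ θ} = -r
Γ^θ_{r θ} = 1/r
Substituting (the symmetric pair Γ^k_{ij}, Γ^k_{ji} combines into a factor 2):
d^2r/dλ^2 - r (dθ/dλ)^2 = 0
d^2θ/dλ^2 + (2/r) (dr/dλ)(dθ/dλ) = 0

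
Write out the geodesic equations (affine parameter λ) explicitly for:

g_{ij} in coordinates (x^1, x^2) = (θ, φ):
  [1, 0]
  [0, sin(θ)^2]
Geodesic equation: d^2x^k/dλ^2 + Γ^k_{ij} (dx^i/dλ)(dx^j/dλ) = 0.
Non-zero Christoffel symbols:
Γ^θ_{φ φ} = -sin(2*θ)/2
Γ^φ_{θ φ} = 1/tan(θ)
Substituting (the symmetric pair Γ^k_{ij}, Γ^k_{ji} combines into a factor 2):
d^2θ/dλ^2 - (sin(2*θ)/2) (dφ/dλ)^2 = 0
d^2φ/dλ^2 + (2/tan(θ)) (dθ/dλ)(dφ/dλ) = 0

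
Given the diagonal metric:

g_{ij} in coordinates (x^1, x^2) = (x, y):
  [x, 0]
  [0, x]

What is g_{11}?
With x^1 = x, x^2 = y, g_{11} = g_{xx} is the row-1, column-1 entry of the matrix.
g_{11} = x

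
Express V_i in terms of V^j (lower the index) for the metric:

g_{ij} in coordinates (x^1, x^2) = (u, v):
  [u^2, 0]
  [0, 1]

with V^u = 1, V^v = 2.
V_i = g_{ij} V^j:
V_u = (u^2)(1) + (0)(2) = u^2
V_v = (0)(1) + (1)(2) = 2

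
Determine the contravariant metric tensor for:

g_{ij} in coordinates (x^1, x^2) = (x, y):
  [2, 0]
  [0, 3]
The metric is diagonal, so g^{ij} is diagonal with entries 1/g_{ii}: diag(1/2, 1/3).
g^{ij}:
  [1/2, 0]
  [0, 1/3]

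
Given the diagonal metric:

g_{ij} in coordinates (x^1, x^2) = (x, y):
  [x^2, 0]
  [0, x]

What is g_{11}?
With x^1 = x, x^2 = y, g_{11} = g_{xx} is the row-1, column-1 entry of the matrix.
g_{11} = x^2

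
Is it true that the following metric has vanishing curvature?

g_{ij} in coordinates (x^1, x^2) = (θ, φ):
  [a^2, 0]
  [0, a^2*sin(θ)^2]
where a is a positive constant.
Non-zero Christoffel symbols:
Γ^θ_{φ φ} = -sin(2*θ)/2
Γ^φ_{θ φ} = 1/tan(θ)
Ricci tensor: R_{θθ} = 1, R_{θφ} = 0, R_{φφ} = sin(θ)^2
The Ricci tensor is non-zero, so the Riemann tensor is non-zero: not flat.
No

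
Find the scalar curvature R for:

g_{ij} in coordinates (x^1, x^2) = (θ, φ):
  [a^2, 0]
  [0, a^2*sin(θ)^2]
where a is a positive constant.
Non-zero Christoffel symbols (Γ^k_{ij} = Γ^k_{ji}):
Γ^θ_{φ φ} = -sin(2*θ)/2
Γ^φ_{θ φ} = 1/tan(θ)
Ricci tensor (R_{ij} = R^k_{ikj}): R_{θθ} = 1, R_{θφ} = 0, R_{φφ} = sin(θ)^2
Inverse metric: g^{θθ} = 1/a^2, g^{φφ} = 1/(a^2*sin(θ)^2)
R = g^{ij} R_{ij} = (1/a^2)(1) + (1/(a^2*sin(θ)^2))(sin(θ)^2) = 2/a^2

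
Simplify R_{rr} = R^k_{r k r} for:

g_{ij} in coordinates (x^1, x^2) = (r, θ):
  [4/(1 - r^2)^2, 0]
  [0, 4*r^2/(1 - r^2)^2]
Non-zero Christoffel symbols (Γ^k_{ij} = Γ^k_{ji}):
Γ^r_{r r} = 2*r/(1 - r^2)
Γ^r_{θ θ} = (r^3 + r)/(r^2 - 1)
Γ^θ_{r θ} = (-r^2 - 1)/(r^3 - r)
R^r_{r r r} = 0 (a repeated index in an antisymmetric pair)
R^θ_{r θ r} = ∂_θ Γ^θ_{r r} - ∂_r Γ^θ_{r θ} + Γ^θ_{θ m} Γ^m_{r r} - Γ^θ_{r m} Γ^m_{r θ}
  = (0) - ((r^4 + 4*r^2 - 1)/(r^3 - r)^2) + (2*(r^2 + 1)/(r^2 - 1)^2) - ((r^2 + 1)^2/(r^3 - r)^2) = -4/(r^2 - 1)^2
R_{rr} = R^r_{r r r} + R^θ_{r θ r} = (0) + (-4/(r^2 - 1)^2) = -4/(r^2 - 1)^2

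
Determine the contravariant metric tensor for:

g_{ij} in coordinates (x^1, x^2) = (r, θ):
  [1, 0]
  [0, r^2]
The metric is diagonal, so g^{ij} is diagonal with entries 1/g_{ii}: diag(1, 1/(r^2)).
g^{ij}:
  [1, 0]
  [0, 1/r^2]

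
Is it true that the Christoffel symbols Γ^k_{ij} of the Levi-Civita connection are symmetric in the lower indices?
The Levi-Civita connection is torsion-free, which is exactly Γ^k_{ij} = Γ^k_{ji}.
Yes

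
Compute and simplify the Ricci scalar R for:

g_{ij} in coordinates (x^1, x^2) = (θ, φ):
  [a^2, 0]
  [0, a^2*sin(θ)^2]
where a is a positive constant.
Non-zero Christoffel symbols (Γ^k_{ij} = Γ^k_{ji}):
Γ^θ_{φ φ} = -sin(2*θ)/2
Γ^φ_{θ φ} = 1/tan(θ)
Ricci tensor (R_{ij} = R^k_{ikj}): R_{θθ} = 1, R_{θφ} = 0, R_{φφ} = sin(θ)^2
Inverse metric: g^{θθ} = 1/a^2, g^{φφ} = 1/(a^2*sin(θ)^2)
R = g^{ij} R_{ij} = (1/a^2)(1) + (1/(a^2*sin(θ)^2))(sin(θ)^2) = 2/a^2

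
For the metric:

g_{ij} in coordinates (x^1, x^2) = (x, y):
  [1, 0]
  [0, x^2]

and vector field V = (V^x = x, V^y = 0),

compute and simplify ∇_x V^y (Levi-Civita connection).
Non-zero Christoffel symbols:
Γ^x_{y y} = -x
Γ^y_{x y} = 1/x
∇_x V^y = ∂_x V^y + Γ^y_{x j} V^j
  = (0) + (0)(x) + (1/x)(0)
  = 0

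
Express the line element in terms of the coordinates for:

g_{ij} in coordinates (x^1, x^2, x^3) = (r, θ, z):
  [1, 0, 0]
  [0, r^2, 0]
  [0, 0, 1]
ds^2 = g_{ij} dx^i dx^j; only the non-zero components contribute.
ds^2 = dr^2 + r^2 dθ^2 + dz^2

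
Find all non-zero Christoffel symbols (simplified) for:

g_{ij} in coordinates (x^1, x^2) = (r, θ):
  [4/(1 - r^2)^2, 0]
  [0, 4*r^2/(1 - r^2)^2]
Using Γ^k_{ij} = (1/2) g^{km} (∂_i g_{mj} + ∂_j g_{mi} - ∂_m g_{ij}); the metric is diagonal, so only the m = k term contributes.
Non-zero symbols (using the symmetry Γ^k_{ij} = Γ^k_{ji}):
Γ^r_{r r} = (1/2) g^{rr} (∂_r g_{rr} + ∂_r g_{rr} - ∂_r g_{rr}) = (1/2)((1 - r^2)^2/4)((16*r/(1 - r^2)^3) + (16*r/(1 - r^2)^3) - (16*r/(1 - r^2)^3)) = 2*r/(1 - r^2)
Γ^r_{θ θ} = (1/2) g^{rr} (∂_θ g_{rθ} + ∂_θ g_{rθ} - ∂_r g_{θθ}) = (1/2)((1 - r^2)^2/4)((0) + (0) - (-8*(r^3 + r)/(r^2 - 1)^3)) = (r^3 + r)/(r^2 - 1)
Γ^θ_{r θ} = (1/2) g^{θθ} (∂_r g_{θθ} + ∂_θ g_{θr} - ∂_θ g_{rθ}) = (1/2)((1 - r^2)^2/(4*r^2))((-8*(r^3 + r)/(r^2 - 1)^3) + (0) - (0)) = (-r^2 - 1)/(r^3 - r)
All other Christoffel symbols are zero.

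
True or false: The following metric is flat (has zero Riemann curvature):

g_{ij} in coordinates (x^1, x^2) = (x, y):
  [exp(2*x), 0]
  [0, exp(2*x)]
Non-zero Christoffel symbols:
Γ^x_{x x} = 1
Γ^x_{y y} = -1
Γ^y_{x y} = 1
Ricci tensor: R_{xx} = 0, R_{xy} = 0, R_{yy} = 0
All R_{ij} vanish; in 2 dimensions the Riemann tensor is fully determined by the Ricci tensor, so R^i_{jkl} = 0: the metric is flat (curvilinear coordinates on flat space).
True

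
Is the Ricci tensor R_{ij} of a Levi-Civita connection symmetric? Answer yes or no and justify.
R_{ij} = R^k_{ikj}; the pair symmetry R_{kilj} = R_{ljki} gives R_{ij} = R_{ji}.
Yes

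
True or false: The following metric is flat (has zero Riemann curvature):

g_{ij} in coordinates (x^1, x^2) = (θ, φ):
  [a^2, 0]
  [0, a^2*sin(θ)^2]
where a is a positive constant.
Non-zero Christoffel symbols:
Γ^θ_{φ φ} = -sin(2*θ)/2
Γ^φ_{θ φ} = 1/tan(θ)
Ricci tensor: R_{θθ} = 1, R_{θφ} = 0, R_{φφ} = sin(θ)^2
The Ricci tensor is non-zero, so the Riemann tensor is non-zero: not flat.
False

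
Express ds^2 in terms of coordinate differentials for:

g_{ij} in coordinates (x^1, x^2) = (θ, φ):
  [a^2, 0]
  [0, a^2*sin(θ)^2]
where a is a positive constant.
ds^2 = g_{ij} dx^i dx^j; only the non-zero components contribute.
ds^2 = a^2 dθ^2 + a^2*sin(θ)^2 dφ^2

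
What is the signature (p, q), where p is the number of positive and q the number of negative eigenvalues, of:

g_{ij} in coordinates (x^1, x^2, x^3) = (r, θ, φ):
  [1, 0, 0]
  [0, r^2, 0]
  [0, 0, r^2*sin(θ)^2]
The metric is diagonal, so its eigenvalues are the diagonal entries: 1, r^2, r^2*sin(θ)^2 (at a generic point, where coordinate-dependent entries are positive).
3 positive, 0 negative.
(3, 0) - Riemannian (positive definite)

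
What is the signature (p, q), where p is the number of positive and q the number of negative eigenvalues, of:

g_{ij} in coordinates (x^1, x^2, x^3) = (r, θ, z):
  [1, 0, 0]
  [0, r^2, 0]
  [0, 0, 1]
The metric is diagonal, so its eigenvalues are the diagonal entries: 1, r^2, 1 (at a generic point, where coordinate-dependent entries are positive).
3 positive, 0 negative.
(3, 0) - Riemannian (positive definite)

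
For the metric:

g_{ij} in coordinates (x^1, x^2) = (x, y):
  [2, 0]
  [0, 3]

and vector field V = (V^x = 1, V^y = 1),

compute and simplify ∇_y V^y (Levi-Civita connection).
All Christoffel symbols are zero.
∇_y V^y = ∂_y V^y + Γ^y_{y j} V^j
  = (0) + (0)(1) + (0)(1)
  = 0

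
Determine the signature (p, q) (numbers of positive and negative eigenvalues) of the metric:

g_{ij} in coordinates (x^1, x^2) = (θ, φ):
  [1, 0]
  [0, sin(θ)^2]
The metric is diagonal, so its eigenvalues are the diagonal entries: 1, sin(θ)^2 (at a generic point, where coordinate-dependent entries are positive).
2 positive, 0 negative.
(2, 0) - Riemannian (positive definite)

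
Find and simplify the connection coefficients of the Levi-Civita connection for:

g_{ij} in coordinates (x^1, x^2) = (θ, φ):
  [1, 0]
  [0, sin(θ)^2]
Using Γ^k_{ij} = (1/2) g^{km} (∂_i g_{mj} + ∂_j g_{mi} - ∂_m g_{ij}); the metric is diagonal, so only the m = k term contributes.
Non-zero symbols (using the symmetry Γ^k_{ij} = Γ^k_{ji}):
Γ^θ_{φ φ} = (1/2) g^{θθ} (∂_φ g_{θφ} + ∂_φ g_{θφ} - ∂_θ g_{φφ}) = (1/2)(1)((0) + (0) - (sin(2*θ))) = -sin(2*θ)/2
Γ^φ_{θ φ} = (1/2) g^{φφ} (∂_θ g_{φφ} + ∂_φ g_{φθ} - ∂_φ g_{θφ}) = (1/2)(1/sin(θ)^2)((sin(2*θ)) + (0) - (0)) = 1/tan(θ)
All other Christoffel symbols are zero.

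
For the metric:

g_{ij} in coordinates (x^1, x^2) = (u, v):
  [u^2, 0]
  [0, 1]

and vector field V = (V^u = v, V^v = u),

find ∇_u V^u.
Non-zero Christoffel symbols:
Γ^u_{u u} = 1/u
∇_u V^u = ∂_u V^u + Γ^u_{u j} V^j
  = (0) + (1/u)(v) + (0)(u)
  = v/u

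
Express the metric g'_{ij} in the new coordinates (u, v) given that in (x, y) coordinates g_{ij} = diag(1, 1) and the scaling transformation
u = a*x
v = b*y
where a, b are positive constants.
Invert the transformation: x = u/a, y = v/b
g'_{ij} = (∂x^k/∂x'^i)(∂x^l/∂x'^j) g_{kl}; with g_{kl} = δ_{kl} this is Σ_k (∂x^k/∂x'^i)(∂x^k/∂x'^j).
Jacobian: ∂x/∂u = 1/a, ∂x/∂v = 0, ∂y/∂u = 0, ∂y/∂v = 1/b
g'_{uu} = (1/a)(1/a) + (0)(0) = 1/a^2
g'_{uv} = (1/a)(0) + (0)(1/b) = 0
g'_{vv} = (0)(0) + (1/b)(1/b) = 1/b^2
g'_{ij} = diag(1/a^2, 1/b^2)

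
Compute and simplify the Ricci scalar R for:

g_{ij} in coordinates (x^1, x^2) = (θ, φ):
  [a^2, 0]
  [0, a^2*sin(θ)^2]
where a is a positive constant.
Non-zero Christoffel symbols (Γ^k_{ij} = Γ^k_{ji}):
Γ^θ_{φ φ} = -sin(2*θ)/2
Γ^φ_{θ φ} = 1/tan(θ)
Ricci tensor (R_{ij} = R^k_{ikj}): R_{θθ} = 1, R_{θφ} = 0, R_{φφ} = sin(θ)^2
Inverse metric: g^{θθ} = 1/a^2, g^{φφ} = 1/(a^2*sin(θ)^2)
R = g^{ij} R_{ij} = (1/a^2)(1) + (1/(a^2*sin(θ)^2))(sin(θ)^2) = 2/a^2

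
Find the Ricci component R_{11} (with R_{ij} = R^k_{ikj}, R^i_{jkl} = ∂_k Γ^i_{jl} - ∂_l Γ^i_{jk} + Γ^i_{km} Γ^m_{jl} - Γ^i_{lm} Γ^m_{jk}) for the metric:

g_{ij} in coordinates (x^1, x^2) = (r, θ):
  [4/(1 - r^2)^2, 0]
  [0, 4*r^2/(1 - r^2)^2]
Non-zero Christoffel symbols (Γ^k_{ij} = Γ^k_{ji}):
Γ^r_{r r} = 2*r/(1 - r^2)
Γ^r_{θ θ} = (r^3 + r)/(r^2 - 1)
Γ^θ_{r θ} = (-r^2 - 1)/(r^3 - r)
R^r_{r r r} = 0 (a repeated index in an antisymmetric pair)
R^θ_{r θ r} = ∂_θ Γ^θ_{r r} - ∂_r Γ^θ_{r θ} + Γ^θ_{θ m} Γ^m_{r r} - Γ^θ_{r m} Γ^m_{r θ}
  = (0) - ((r^4 + 4*r^2 - 1)/(r^3 - r)^2) + (2*(r^2 + 1)/(r^2 - 1)^2) - ((r^2 + 1)^2/(r^3 - r)^2) = -4/(r^2 - 1)^2
R_{rr} = R^r_{r r r} + R^θ_{r θ r} = (0) + (-4/(r^2 - 1)^2) = -4/(r^2 - 1)^2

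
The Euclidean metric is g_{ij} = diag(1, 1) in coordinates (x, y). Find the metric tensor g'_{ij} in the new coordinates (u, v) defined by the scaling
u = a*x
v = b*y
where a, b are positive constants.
Invert the transformation: x = u/a, y = v/b
g'_{ij} = (∂x^k/∂x'^i)(∂x^l/∂x'^j) g_{kl}; with g_{kl} = δ_{kl} this is Σ_k (∂x^k/∂x'^i)(∂x^k/∂x'^j).
Jacobian: ∂x/∂u = 1/a, ∂x/∂v = 0, ∂y/∂u = 0, ∂y/∂v = 1/b
g'_{uu} = (1/a)(1/a) + (0)(0) = 1/a^2
g'_{uv} = (1/a)(0) + (0)(1/b) = 0
g'_{vv} = (0)(0) + (1/b)(1/b) = 1/b^2
g'_{ij} = diag(1/a^2, 1/b^2)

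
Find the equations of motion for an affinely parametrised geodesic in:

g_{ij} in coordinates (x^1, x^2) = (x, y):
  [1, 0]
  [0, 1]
Geodesic equation: d^2x^k/dλ^2 + Γ^k_{ij} (dx^i/dλ)(dx^j/dλ) = 0.
All Christoffel symbols vanish, so the geodesics are straight lines:
d^2x/dλ^2 = 0
d^2y/dλ^2 = 0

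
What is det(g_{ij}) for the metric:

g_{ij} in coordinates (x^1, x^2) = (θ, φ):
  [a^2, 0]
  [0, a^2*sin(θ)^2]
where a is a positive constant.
For a 2×2 metric: det(g) = g_{11}·g_{22} - g_{12}·g_{21}
= (a^2)·(a^2*sin(θ)^2) - (0)·(0)
= a^4*sin(θ)^2 - 0
det(g) = a^4*sin(θ)^2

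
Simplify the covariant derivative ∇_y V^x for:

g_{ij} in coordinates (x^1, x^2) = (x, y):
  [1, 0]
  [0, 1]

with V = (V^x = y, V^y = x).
All Christoffel symbols are zero.
∇_y V^x = ∂_y V^x + Γ^x_{y j} V^j
  = (1) + (0)(y) + (0)(x)
  = 1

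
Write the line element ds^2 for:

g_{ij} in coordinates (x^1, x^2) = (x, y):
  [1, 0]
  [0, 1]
ds^2 = g_{ij} dx^i dx^j; only the non-zero components contribute.
ds^2 = dx^2 + dy^2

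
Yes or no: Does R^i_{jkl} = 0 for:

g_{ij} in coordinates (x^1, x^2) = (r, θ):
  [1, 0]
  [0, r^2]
Non-zero Christoffel symbols:
Γ^r_{θ θ} = -r
Γ^θ_{r θ} = 1/r
Ricci tensor: R_{rr} = 0, R_{rθ} = 0, R_{θθ} = 0
All R_{ij} vanish; in 2 dimensions the Riemann tensor is fully determined by the Ricci tensor, so R^i_{jkl} = 0: the metric is flat (curvilinear coordinates on flat space).
Yes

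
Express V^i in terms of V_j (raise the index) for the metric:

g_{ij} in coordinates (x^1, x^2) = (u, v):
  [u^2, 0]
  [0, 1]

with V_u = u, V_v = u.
Inverse metric (diagonal): g^{uu} = 1/u^2, g^{vv} = 1
V^i = g^{ij} V_j:
V^u = (1/u^2)(u) + (0)(u) = 1/u
V^v = (0)(u) + (1)(u) = u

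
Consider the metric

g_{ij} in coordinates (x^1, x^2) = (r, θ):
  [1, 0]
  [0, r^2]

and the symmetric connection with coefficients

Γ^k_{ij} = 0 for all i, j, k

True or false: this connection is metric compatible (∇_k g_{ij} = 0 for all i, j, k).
Using ∇_k g_{ij} = ∂_k g_{ij} - Γ^m_{ki} g_{mj} - Γ^m_{kj} g_{im}:
∇_r g_{θθ} = (2*r) - (0) - (0) = 2*r ≠ 0
So the connection is not metric compatible (it is not the Levi-Civita connection).
False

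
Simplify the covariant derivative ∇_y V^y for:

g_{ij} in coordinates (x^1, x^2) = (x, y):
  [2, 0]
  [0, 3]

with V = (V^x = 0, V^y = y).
All Christoffel symbols are zero.
∇_y V^y = ∂_y V^y + Γ^y_{y j} V^j
  = (1) + (0)(0) + (0)(y)
  = 1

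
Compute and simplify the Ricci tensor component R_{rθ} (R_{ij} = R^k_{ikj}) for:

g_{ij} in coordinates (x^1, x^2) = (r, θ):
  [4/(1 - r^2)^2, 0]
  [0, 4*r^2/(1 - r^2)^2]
Non-zero Christoffel symbols (Γ^k_{ij} = Γ^k_{ji}):
Γ^r_{r r} = 2*r/(1 - r^2)
Γ^r_{θ θ} = (r^3 + r)/(r^2 - 1)
Γ^θ_{r θ} = (-r^2 - 1)/(r^3 - r)
R^r_{r r θ} = 0 (a repeated index in an antisymmetric pair)
R^θ_{r θ θ} = 0 (a repeated index in an antisymmetric pair)
R_{rθ} = R^r_{r r θ} + R^θ_{r θ θ} = (0) + (0) = 0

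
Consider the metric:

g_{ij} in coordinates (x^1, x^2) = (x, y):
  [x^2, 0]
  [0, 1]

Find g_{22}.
With x^1 = x, x^2 = y, g_{22} = g_{yy} is the row-2, column-2 entry of the matrix.
g_{22} = 1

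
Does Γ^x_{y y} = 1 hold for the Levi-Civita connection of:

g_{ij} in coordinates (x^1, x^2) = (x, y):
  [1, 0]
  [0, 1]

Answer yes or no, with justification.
Γ^x_{y y} = (1/2) g^{xx} (∂_y g_{xy} + ∂_y g_{xy} - ∂_x g_{yy}) = (1/2)(1)((0) + (0) - (0)) = 0
This differs from the proposed value 1.
No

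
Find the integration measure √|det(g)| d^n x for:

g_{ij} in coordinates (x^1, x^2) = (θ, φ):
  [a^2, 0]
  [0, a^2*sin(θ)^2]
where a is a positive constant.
det(g) = a^4*sin(θ)^2
√|det(g)| = a^2*sin(θ) (taking 0 < θ < π so that |sin(θ)| = sin(θ))
Volume element: dV = a^2*sin(θ) dθ dφ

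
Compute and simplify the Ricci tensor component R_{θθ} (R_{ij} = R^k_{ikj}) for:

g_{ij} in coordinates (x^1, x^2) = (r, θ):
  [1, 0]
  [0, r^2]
Non-zero Christoffel symbols (Γ^k_{ij} = Γ^k_{ji}):
Γ^r_{θ θ} = -r
Γ^θ_{r θ} = 1/r
R^r_{θ r θ} = ∂_r Γ^r_{θ θ} - ∂_θ Γ^r_{θ r} + Γ^r_{r m} Γ^m_{θ θ} - Γ^r_{θ m} Γ^m_{θ r}
  = (-1) - (0) + (0) - (-1) = 0
R^θ_{θ θ θ} = 0 (a repeated index in an antisymmetric pair)
R_{θθ} = R^r_{θ r θ} + R^θ_{θ θ θ} = (0) + (0) = 0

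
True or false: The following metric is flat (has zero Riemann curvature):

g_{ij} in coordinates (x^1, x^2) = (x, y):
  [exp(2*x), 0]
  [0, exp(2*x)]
Non-zero Christoffel symbols:
Γ^x_{x x} = 1
Γ^x_{y y} = -1
Γ^y_{x y} = 1
Ricci tensor: R_{xx} = 0, R_{xy} = 0, R_{yy} = 0
All R_{ij} vanish; in 2 dimensions the Riemann tensor is fully determined by the Ricci tensor, so R^i_{jkl} = 0: the metric is flat (curvilinear coordinates on flat space).
True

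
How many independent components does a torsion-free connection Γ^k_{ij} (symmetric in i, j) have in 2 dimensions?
Γ^k_{ij} has n choices for the upper index and n(n+1)/2 independent symmetric lower index pairs.
Total = 2 × 2×3/2 = 2 × 3 = 6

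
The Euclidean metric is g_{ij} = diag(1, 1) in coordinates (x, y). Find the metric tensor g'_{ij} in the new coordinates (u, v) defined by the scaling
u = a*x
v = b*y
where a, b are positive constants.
Invert the transformation: x = u/a, y = v/b
g'_{ij} = (∂x^k/∂x'^i)(∂x^l/∂x'^j) g_{kl}; with g_{kl} = δ_{kl} this is Σ_k (∂x^k/∂x'^i)(∂x^k/∂x'^j).
Jacobian: ∂x/∂u = 1/a, ∂x/∂v = 0, ∂y/∂u = 0, ∂y/∂v = 1/b
g'_{uu} = (1/a)(1/a) + (0)(0) = 1/a^2
g'_{uv} = (1/a)(0) + (0)(1/b) = 0
g'_{vv} = (0)(0) + (1/b)(1/b) = 1/b^2
g'_{ij} = diag(1/a^2, 1/b^2)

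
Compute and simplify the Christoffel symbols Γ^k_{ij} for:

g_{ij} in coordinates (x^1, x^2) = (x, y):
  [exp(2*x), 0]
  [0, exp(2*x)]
Using Γ^k_{ij} = (1/2) g^{km} (∂_i g_{mj} + ∂_j g_{mi} - ∂_m g_{ij}); the metric is diagonal, so only the m = k term contributes.
Non-zero symbols (using the symmetry Γ^k_{ij} = Γ^k_{ji}):
Γ^x_{x x} = (1/2) g^{xx} (∂_x g_{xx} + ∂_x g_{xx} - ∂_x g_{xx}) = (1/2)(exp(-2*x))((2*exp(2*x)) + (2*exp(2*x)) - (2*exp(2*x))) = 1
Γ^x_{y y} = (1/2) g^{xx} (∂_y g_{xy} + ∂_y g_{xy} - ∂_x g_{yy}) = (1/2)(exp(-2*x))((0) + (0) - (2*exp(2*x))) = -1
Γ^y_{x y} = (1/2) g^{yy} (∂_x g_{yy} + ∂_y g_{yx} - ∂_y g_{xy}) = (1/2)(exp(-2*x))((2*exp(2*x)) + (0) - (0)) = 1
All other Christoffel symbols are zero.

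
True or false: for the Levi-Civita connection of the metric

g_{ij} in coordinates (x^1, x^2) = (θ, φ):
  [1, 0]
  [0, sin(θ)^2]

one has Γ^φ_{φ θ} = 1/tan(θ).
Γ^φ_{φ θ} = (1/2) g^{φφ} (∂_φ g_{φθ} + ∂_θ g_{φφ} - ∂_φ g_{φθ}) = (1/2)(1/sin(θ)^2)((0) + (sin(2*θ)) - (0)) = 1/tan(θ)
This equals the proposed value 1/tan(θ).
True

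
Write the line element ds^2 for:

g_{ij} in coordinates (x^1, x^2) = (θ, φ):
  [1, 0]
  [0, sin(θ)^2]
ds^2 = g_{ij} dx^i dx^j; only the non-zero components contribute.
ds^2 = dθ^2 + sin(θ)^2 dφ^2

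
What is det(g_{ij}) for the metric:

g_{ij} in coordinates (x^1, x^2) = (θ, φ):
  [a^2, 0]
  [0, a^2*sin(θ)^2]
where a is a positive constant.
For a 2×2 metric: det(g) = g_{11}·g_{22} - g_{12}·g_{21}
= (a^2)·(a^2*sin(θ)^2) - (0)·(0)
= a^4*sin(θ)^2 - 0
det(g) = a^4*sin(θ)^2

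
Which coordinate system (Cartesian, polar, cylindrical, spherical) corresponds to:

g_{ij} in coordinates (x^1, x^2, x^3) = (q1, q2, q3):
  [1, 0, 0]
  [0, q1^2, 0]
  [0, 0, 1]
The line element ds^2 = dq1^2 + q1^2 dq2^2 + dq3^2 is dr^2 + r^2 dθ^2 + dz^2 with q1 = r, q2 = θ, q3 = z.
cylindrical coordinates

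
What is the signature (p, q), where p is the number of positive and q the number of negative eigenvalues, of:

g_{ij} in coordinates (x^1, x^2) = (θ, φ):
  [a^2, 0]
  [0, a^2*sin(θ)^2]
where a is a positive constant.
The metric is diagonal, so its eigenvalues are the diagonal entries: a^2, a^2*sin(θ)^2 (at a generic point, where coordinate-dependent entries are positive).
2 positive, 0 negative.
(2, 0) - Riemannian (positive definite)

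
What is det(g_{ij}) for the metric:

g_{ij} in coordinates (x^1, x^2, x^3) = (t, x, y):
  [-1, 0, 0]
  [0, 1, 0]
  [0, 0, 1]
Diagonal metric: det(g) = g_{11}·g_{22}·g_{33}
= (-1)·(1)·(1)
det(g) = -1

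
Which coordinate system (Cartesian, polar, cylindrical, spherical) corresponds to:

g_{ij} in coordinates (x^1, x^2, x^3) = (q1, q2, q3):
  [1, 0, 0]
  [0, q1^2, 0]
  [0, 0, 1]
The line element ds^2 = dq1^2 + q1^2 dq2^2 + dq3^2 is dr^2 + r^2 dθ^2 + dz^2 with q1 = r, q2 = θ, q3 = z.
cylindrical coordinates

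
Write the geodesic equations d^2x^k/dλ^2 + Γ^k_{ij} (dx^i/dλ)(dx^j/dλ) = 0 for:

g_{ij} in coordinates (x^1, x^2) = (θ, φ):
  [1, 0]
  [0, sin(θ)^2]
Geodesic equation: d^2x^k/dλ^2 + Γ^k_{ij} (dx^i/dλ)(dx^j/dλ) = 0.
Non-zero Christoffel symbols:
Γ^θ_{φ φ} = -sin(2*θ)/2
Γ^φ_{θ φ} = 1/tan(θ)
Substituting (the symmetric pair Γ^k_{ij}, Γ^k_{ji} combines into a factor 2):
d^2θ/dλ^2 - (sin(2*θ)/2) (dφ/dλ)^2 = 0
d^2φ/dλ^2 + (2/tan(θ)) (dθ/dλ)(dφ/dλ) = 0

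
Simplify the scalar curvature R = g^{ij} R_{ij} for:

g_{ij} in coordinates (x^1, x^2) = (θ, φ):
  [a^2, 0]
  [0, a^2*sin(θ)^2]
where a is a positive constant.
Non-zero Christoffel symbols (Γ^k_{ij} = Γ^k_{ji}):
Γ^θ_{φ φ} = -sin(2*θ)/2
Γ^φ_{θ φ} = 1/tan(θ)
Ricci tensor (R_{ij} = R^k_{ikj}): R_{θθ} = 1, R_{θφ} = 0, R_{φφ} = sin(θ)^2
Inverse metric: g^{θθ} = 1/a^2, g^{φφ} = 1/(a^2*sin(θ)^2)
R = g^{ij} R_{ij} = (1/a^2)(1) + (1/(a^2*sin(θ)^2))(sin(θ)^2) = 2/a^2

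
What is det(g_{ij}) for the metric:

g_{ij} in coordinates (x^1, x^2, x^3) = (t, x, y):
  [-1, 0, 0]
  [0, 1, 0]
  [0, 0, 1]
Diagonal metric: det(g) = g_{11}·g_{22}·g_{33}
= (-1)·(1)·(1)
det(g) = -1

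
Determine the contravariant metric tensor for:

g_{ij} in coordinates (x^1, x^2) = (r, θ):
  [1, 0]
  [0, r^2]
The metric is diagonal, so g^{ij} is diagonal with entries 1/g_{ii}: diag(1, 1/(r^2)).
g^{ij}:
  [1, 0]
  [0, 1/r^2]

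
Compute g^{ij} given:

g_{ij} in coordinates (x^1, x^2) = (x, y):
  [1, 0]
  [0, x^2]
The metric is diagonal, so g^{ij} is diagonal with entries 1/g_{ii}: diag(1, 1/(x^2)).
g^{ij}:
  [1, 0]
  [0, 1/x^2]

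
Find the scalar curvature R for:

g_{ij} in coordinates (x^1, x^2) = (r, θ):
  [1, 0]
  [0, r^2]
Non-zero Christoffel symbols (Γ^k_{ij} = Γ^k_{ji}):
Γ^r_{θ θ} = -r
Γ^θ_{r θ} = 1/r
Ricci tensor (R_{ij} = R^k_{ikj}): R_{rr} = 0, R_{rθ} = 0, R_{θθ} = 0
Inverse metric: g^{rr} = 1, g^{θθ} = 1/r^2
R = g^{ij} R_{ij} = (1)(0) + (1/r^2)(0) = 0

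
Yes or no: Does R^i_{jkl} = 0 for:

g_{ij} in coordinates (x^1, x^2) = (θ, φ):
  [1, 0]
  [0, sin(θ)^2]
Non-zero Christoffel symbols:
Γ^θ_{φ φ} = -sin(2*θ)/2
Γ^φ_{θ φ} = 1/tan(θ)
Ricci tensor: R_{θθ} = 1, R_{θφ} = 0, R_{φφ} = sin(θ)^2
The Ricci tensor is non-zero, so the Riemann tensor is non-zero: not flat.
No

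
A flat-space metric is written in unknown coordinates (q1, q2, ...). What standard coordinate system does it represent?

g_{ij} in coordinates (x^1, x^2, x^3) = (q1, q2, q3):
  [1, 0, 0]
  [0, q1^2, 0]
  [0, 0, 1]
The line element ds^2 = dq1^2 + q1^2 dq2^2 + dq3^2 is dr^2 + r^2 dθ^2 + dz^2 with q1 = r, q2 = θ, q3 = z.
cylindrical coordinates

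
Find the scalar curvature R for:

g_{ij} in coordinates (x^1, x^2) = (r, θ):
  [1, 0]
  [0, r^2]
Non-zero Christoffel symbols (Γ^k_{ij} = Γ^k_{ji}):
Γ^r_{θ θ} = -r
Γ^θ_{r θ} = 1/r
Ricci tensor (R_{ij} = R^k_{ikj}): R_{rr} = 0, R_{rθ} = 0, R_{θθ} = 0
Inverse metric: g^{rr} = 1, g^{θθ} = 1/r^2
R = g^{ij} R_{ij} = (1)(0) + (1/r^2)(0) = 0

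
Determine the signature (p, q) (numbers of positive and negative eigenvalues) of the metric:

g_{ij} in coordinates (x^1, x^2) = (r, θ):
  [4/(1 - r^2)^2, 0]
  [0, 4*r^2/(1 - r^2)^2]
The metric is diagonal, so its eigenvalues are the diagonal entries: 4/(1 - r^2)^2, 4*r^2/(1 - r^2)^2 (at a generic point, where coordinate-dependent entries are positive).
2 positive, 0 negative.
(2, 0) - Riemannian (positive definite)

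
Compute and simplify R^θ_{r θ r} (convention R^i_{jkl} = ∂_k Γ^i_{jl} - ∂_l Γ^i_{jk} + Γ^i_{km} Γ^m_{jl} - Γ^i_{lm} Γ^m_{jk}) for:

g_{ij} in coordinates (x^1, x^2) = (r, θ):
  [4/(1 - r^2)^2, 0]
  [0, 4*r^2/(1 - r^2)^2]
Non-zero Christoffel symbols (Γ^k_{ij} = Γ^k_{ji}):
Γ^r_{r r} = 2*r/(1 - r^2)
Γ^r_{θ θ} = (r^3 + r)/(r^2 - 1)
Γ^θ_{r θ} = (-r^2 - 1)/(r^3 - r)
R^θ_{r θ r} = ∂_θ Γ^θ_{r r} - ∂_r Γ^θ_{r θ} + Γ^θ_{θ m} Γ^m_{r r} - Γ^θ_{r m} Γ^m_{r θ}
  = (0) - ((r^4 + 4*r^2 - 1)/(r^3 - r)^2) + (2*(r^2 + 1)/(r^2 - 1)^2) - ((r^2 + 1)^2/(r^3 - r)^2) = -4/(r^2 - 1)^2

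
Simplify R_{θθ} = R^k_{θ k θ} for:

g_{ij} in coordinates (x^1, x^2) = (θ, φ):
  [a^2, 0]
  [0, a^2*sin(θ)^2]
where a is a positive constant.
Non-zero Christoffel symbols (Γ^k_{ij} = Γ^k_{ji}):
Γ^θ_{φ φ} = -sin(2*θ)/2
Γ^φ_{θ φ} = 1/tan(θ)
R^θ_{θ θ θ} = 0 (a repeated index in an antisymmetric pair)
R^φ_{θ φ θ} = ∂_φ Γ^φ_{θ θ} - ∂_θ Γ^φ_{θ φ} + Γ^φ_{φ m} Γ^m_{θ θ} - Γ^φ_{θ m} Γ^m_{θ φ}
  = (0) - (-1/sin(θ)^2) + (0) - (1/tan(θ)^2) = 1
R_{θθ} = R^θ_{θ θ θ} + R^φ_{θ φ θ} = (0) + (1) = 1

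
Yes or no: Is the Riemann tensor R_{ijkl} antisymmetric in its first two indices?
R_{ijkl} = -R_{jikl} (follows from metric compatibility).
Yes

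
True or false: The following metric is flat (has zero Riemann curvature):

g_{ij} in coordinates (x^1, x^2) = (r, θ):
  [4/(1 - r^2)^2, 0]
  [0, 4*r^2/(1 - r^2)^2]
Non-zero Christoffel symbols:
Γ^r_{r r} = 2*r/(1 - r^2)
Γ^r_{θ θ} = (r^3 + r)/(r^2 - 1)
Γ^θ_{r θ} = (-r^2 - 1)/(r^3 - r)
Ricci tensor: R_{rr} = -4/(r^2 - 1)^2, R_{rθ} = 0, R_{θθ} = -4*r^2/(r^2 - 1)^2
The Ricci tensor is non-zero, so the Riemann tensor is non-zero: not flat.
False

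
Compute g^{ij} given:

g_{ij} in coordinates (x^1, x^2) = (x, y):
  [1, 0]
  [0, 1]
The metric is diagonal, so g^{ij} is diagonal with entries 1/g_{ii}: diag(1, 1).
g^{ij}:
  [1, 0]
  [0, 1]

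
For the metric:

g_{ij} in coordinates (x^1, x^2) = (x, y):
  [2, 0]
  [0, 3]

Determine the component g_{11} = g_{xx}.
With x^1 = x, x^2 = y, g_{11} = g_{xx} is the row-1, column-1 entry of the matrix.
g_{11} = 2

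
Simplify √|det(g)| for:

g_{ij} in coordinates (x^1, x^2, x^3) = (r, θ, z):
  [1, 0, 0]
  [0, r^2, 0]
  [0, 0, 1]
det(g) = r^2
√|det(g)| = r
Volume element: dV = r dr dθ dz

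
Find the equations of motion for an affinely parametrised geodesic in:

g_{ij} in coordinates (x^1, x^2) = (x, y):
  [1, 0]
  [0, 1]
Geodesic equation: d^2x^k/dλ^2 + Γ^k_{ij} (dx^i/dλ)(dx^j/dλ) = 0.
All Christoffel symbols vanish, so the geodesics are straight lines:
d^2x/dλ^2 = 0
d^2y/dλ^2 = 0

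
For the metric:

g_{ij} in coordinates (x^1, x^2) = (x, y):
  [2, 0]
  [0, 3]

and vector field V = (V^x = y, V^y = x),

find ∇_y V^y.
All Christoffel symbols are zero.
∇_y V^y = ∂_y V^y + Γ^y_{y j} V^j
  = (0) + (0)(y) + (0)(x)
  = 0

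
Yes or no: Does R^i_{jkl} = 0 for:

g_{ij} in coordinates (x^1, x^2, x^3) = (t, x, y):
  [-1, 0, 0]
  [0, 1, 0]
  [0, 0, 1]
All metric components are constant, so every Christoffel symbol vanishes and R^i_{jkl} = 0.
Yes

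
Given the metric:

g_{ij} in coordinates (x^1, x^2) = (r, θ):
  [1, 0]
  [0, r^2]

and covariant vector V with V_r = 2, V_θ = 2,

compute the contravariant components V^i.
Inverse metric (diagonal): g^{rr} = 1, g^{θθ} = 1/r^2
V^i = g^{ij} V_j:
V^r = (1)(2) + (0)(2) = 2
V^θ = (0)(2) + (1/r^2)(2) = 2/r^2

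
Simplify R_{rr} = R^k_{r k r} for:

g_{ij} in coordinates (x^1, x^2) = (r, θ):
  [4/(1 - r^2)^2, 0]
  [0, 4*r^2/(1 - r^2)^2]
Non-zero Christoffel symbols (Γ^k_{ij} = Γ^k_{ji}):
Γ^r_{r r} = 2*r/(1 - r^2)
Γ^r_{θ θ} = (r^3 + r)/(r^2 - 1)
Γ^θ_{r θ} = (-r^2 - 1)/(r^3 - r)
R^r_{r r r} = 0 (a repeated index in an antisymmetric pair)
R^θ_{r θ r} = ∂_θ Γ^θ_{r r} - ∂_r Γ^θ_{r θ} + Γ^θ_{θ m} Γ^m_{r r} - Γ^θ_{r m} Γ^m_{r θ}
  = (0) - ((r^4 + 4*r^2 - 1)/(r^3 - r)^2) + (2*(r^2 + 1)/(r^2 - 1)^2) - ((r^2 + 1)^2/(r^3 - r)^2) = -4/(r^2 - 1)^2
R_{rr} = R^r_{r r r} + R^θ_{r θ r} = (0) + (-4/(r^2 - 1)^2) = -4/(r^2 - 1)^2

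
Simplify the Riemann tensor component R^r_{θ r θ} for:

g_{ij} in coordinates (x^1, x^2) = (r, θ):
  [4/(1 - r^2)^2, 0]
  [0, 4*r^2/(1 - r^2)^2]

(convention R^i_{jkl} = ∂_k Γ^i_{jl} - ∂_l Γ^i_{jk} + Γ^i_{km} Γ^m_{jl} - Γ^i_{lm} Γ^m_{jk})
Non-zero Christoffel symbols (Γ^k_{ij} = Γ^k_{ji}):
Γ^r_{r r} = 2*r/(1 - r^2)
Γ^r_{θ θ} = (r^3 + r)/(r^2 - 1)
Γ^θ_{r θ} = (-r^2 - 1)/(r^3 - r)
R^r_{θ r θ} = ∂_r Γ^r_{θ θ} - ∂_θ Γ^r_{θ r} + Γ^r_{r m} Γ^m_{θ θ} - Γ^r_{θ m} Γ^m_{θ r}
  = ((r^4 - 4*r^2 - 1)/(r^2 - 1)^2) - (0) + (-2*r^2*(r^2 + 1)/(r^2 - 1)^2) - (-(r^2 + 1)^2/(r^2 - 1)^2) = -4*r^2/(r^2 - 1)^2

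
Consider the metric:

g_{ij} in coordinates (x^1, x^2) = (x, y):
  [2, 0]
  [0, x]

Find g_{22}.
With x^1 = x, x^2 = y, g_{22} = g_{yy} is the row-2, column-2 entry of the matrix.
g_{22} = x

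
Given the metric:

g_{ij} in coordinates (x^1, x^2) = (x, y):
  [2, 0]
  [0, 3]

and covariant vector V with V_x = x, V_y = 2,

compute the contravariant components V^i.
Inverse metric (diagonal): g^{xx} = 1/2, g^{yy} = 1/3
V^i = g^{ij} V_j:
V^x = (1/2)(x) + (0)(2) = x/2
V^y = (0)(x) + (1/3)(2) = 2/3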